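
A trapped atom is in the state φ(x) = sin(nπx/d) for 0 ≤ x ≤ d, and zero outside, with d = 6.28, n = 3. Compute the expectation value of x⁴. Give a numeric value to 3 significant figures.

294.

⟨x⁴⟩ = ∫ x⁴·|φ|² dx / ∫|φ|² dx (integrals over the domain).
With sin²θ = (1 − cos2θ)/2 on 0 ≤ x ≤ d: ∫sin²(nπx/d) dx = d/2, ∫x·sin²(nπx/d) dx = d²/4, ∫x²·sin²(nπx/d) dx = d³·(1/6 − 1/(4n²π²)); higher powers xᵏ the same way, integrating xᵏ·cos(2nπx/d) by parts.
State is unnormalized: ∫|φ|² dx = 3.1400, and ∫φ*·x⁴·φ dx = 922.73, so ⟨x⁴⟩ = 922.73 / 3.1400.
⟨x⁴⟩ = 293.86.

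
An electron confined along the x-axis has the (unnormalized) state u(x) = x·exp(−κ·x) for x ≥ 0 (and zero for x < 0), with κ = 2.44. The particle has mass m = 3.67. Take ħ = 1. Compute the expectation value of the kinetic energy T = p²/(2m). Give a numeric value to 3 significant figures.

T = −(ħ²/2m) d²/dx², so ⟨T⟩ = −(ħ²/2m) ∫ u*·u'' dx / ∫|u|² dx; with m = 3.67.
Differentiate x·exp(−κ·x) with the product rule; every integrand then reduces to terms xʲ·e^(−2κx) on [0, ∞), with ∫₀^∞ xʲ·e^(−2κx) dx = j!/(2κ)^(j+1).
State is unnormalized: ∫|u|² dx = 0.017210, and ∫u*·(−ħ²/2m · u'') dx = 0.013959, so ⟨T⟩ = 0.013959 / 0.017210.
⟨T⟩ = 0.81112.

0.811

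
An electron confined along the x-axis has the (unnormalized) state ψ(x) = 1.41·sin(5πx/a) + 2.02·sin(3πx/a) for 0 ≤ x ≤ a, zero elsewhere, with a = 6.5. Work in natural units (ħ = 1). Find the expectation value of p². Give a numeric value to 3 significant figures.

p² ψ = −ħ² d²ψ/dx²; ⟨p²⟩ = −ħ² ∫ ψ*·ψ'' dx / ∫|ψ|² dx.
d²/dx² sin(jπx/a) = −(jπ/a)²·sin(jπx/a); on 0 ≤ x ≤ a, ∫sin²(jπx/a) dx = a/2 and ∫sin(jπx/a)·sin(lπx/a) dx = 0 for j ≠ l, so only diagonal terms survive in ∫|ψ|² and ∫ψ·ψ″; ∫ψ·ψ′ dx = [ψ²/2] between the walls = 0.
State is unnormalized: ∫|ψ|² dx = 19.723, and ∫ψ*·(−ħ² ψ'') dx = 65.615, so ⟨p²⟩ = 65.615 / 19.723.
⟨p²⟩ = 3.3269.

3.33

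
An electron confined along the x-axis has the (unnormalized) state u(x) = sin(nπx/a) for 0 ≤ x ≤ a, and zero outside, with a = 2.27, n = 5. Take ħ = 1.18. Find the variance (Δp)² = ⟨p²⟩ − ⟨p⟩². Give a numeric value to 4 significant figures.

Compute ⟨p⟩ and ⟨p²⟩ separately; (Δp)² = ⟨p²⟩ − ⟨p⟩².
d/dx sin(nπx/a) = (nπ/a)·cos(nπx/a) and d²/dx² sin(nπx/a) = −(nπ/a)²·sin(nπx/a); on 0 ≤ x ≤ a, ∫sin²(nπx/a) dx = a/2 and ∫sin(nπx/a)·cos(nπx/a) dx = 0.
Normalization: ∫|u|² dx = 1.1350.
⟨p⟩ = 0.0000 and ⟨p²⟩ = 66.673.
(Δp)² = 66.673 − (0.0000)² = 66.673.

66.67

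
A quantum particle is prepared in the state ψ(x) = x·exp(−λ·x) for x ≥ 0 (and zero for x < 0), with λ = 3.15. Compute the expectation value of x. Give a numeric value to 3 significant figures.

⟨x⟩ = ∫ x·|ψ|² dx / ∫|ψ|² dx (integrals over the domain).
Every integrand reduces to terms xʲ·e^(−2λx) on [0, ∞); use ∫₀^∞ xʲ·e^(−2λx) dx = j!/(2λ)^(j+1).
State is unnormalized: ∫|ψ|² dx = 0.0079985, and ∫ψ*·x·ψ dx = 0.0038088, so ⟨x⟩ = 0.0038088 / 0.0079985.
⟨x⟩ = 0.47619.

0.476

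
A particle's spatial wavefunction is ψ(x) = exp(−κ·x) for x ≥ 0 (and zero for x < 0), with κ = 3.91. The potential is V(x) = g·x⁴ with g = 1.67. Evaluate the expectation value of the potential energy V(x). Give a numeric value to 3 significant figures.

⟨V⟩ = ∫ V(x)·|ψ|² dx / ∫|ψ|² dx.
Every integrand reduces to terms xʲ·e^(−2κx) on [0, ∞); use ∫₀^∞ xʲ·e^(−2κx) dx = j!/(2κ)^(j+1).
State is unnormalized: ∫|ψ|² dx = 0.12788, and ∫ψ*·V(x)·ψ dx = 0.0013705, so ⟨V⟩ = 0.0013705 / 0.12788.
⟨V⟩ = 0.010718.

0.0107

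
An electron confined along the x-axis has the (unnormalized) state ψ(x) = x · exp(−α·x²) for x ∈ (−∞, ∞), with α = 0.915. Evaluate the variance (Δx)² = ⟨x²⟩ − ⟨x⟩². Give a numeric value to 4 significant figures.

Compute ⟨x⟩ and ⟨x²⟩ separately, then (Δx)² = ⟨x²⟩ − ⟨x⟩².
Expand each integrand as polynomial × e^(−2αx²) and use ∫x^(2j)·e^(−2αx²) dx = (2j−1)!!/(4α)^j · √(π/(2α)), odd powers → 0; here √(π/(2α)) = 1.3102.
Normalization: ∫|ψ|² dx = 0.35799.
⟨x⟩ = 0.0000 and ⟨x²⟩ = 0.81967.
(Δx)² = 0.81967 − (0.0000)² = 0.81967.

0.8197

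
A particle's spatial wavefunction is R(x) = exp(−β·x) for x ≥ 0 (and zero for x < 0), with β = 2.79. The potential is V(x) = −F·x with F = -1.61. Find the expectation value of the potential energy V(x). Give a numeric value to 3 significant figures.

0.289

⟨V⟩ = ∫ V(x)·|R|² dx / ∫|R|² dx.
Every integrand reduces to terms xʲ·e^(−2βx) on [0, ∞); use ∫₀^∞ xʲ·e^(−2βx) dx = j!/(2β)^(j+1).
State is unnormalized: ∫|R|² dx = 0.17921, and ∫R*·V(x)·R dx = 0.051708, so ⟨V⟩ = 0.051708 / 0.17921.
⟨V⟩ = 0.28853.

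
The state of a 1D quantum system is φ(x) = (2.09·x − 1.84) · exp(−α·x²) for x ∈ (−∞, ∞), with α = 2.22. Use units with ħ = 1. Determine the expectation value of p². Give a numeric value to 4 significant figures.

p² φ = −ħ² d²φ/dx²; ⟨p²⟩ = −ħ² ∫ φ*·φ'' dx / ∫|φ|² dx.
Expand each integrand as polynomial × e^(−2αx²) and use ∫x^(2j)·e^(−2αx²) dx = (2j−1)!!/(4α)^j · √(π/(2α)), odd powers → 0; here √(π/(2α)) = 0.84117. Differentiate with the product rule, d/dx e^(−αx²) = −2αx·e^(−αx²).
State is unnormalized: ∫|φ|² dx = 3.2616, and ∫φ*·(−ħ² φ'') dx = 9.0780, so ⟨p²⟩ = 9.0780 / 3.2616.
⟨p²⟩ = 2.7833.

2.783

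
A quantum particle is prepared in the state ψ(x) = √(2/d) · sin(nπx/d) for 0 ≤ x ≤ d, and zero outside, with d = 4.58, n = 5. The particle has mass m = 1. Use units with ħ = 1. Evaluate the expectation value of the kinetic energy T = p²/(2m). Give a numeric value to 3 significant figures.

T = −(ħ²/2m) d²/dx², so ⟨T⟩ = −(ħ²/2m) ∫ ψ*·ψ'' dx; with m = 1.
d/dx sin(nπx/d) = (nπ/d)·cos(nπx/d) and d²/dx² sin(nπx/d) = −(nπ/d)²·sin(nπx/d); on 0 ≤ x ≤ d, ∫sin²(nπx/d) dx = d/2 and ∫sin(nπx/d)·cos(nπx/d) dx = 0.
⟨T⟩ = 5.8814.

5.88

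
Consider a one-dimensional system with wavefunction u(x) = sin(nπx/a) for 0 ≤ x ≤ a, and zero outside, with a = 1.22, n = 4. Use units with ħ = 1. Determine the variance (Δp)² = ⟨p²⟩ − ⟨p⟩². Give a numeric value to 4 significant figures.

Compute ⟨p⟩ and ⟨p²⟩ separately; (Δp)² = ⟨p²⟩ − ⟨p⟩².
d/dx sin(nπx/a) = (nπ/a)·cos(nπx/a) and d²/dx² sin(nπx/a) = −(nπ/a)²·sin(nπx/a); on 0 ≤ x ≤ a, ∫sin²(nπx/a) dx = a/2 and ∫sin(nπx/a)·cos(nπx/a) dx = 0.
Normalization: ∫|u|² dx = 0.61000.
⟨p⟩ = 0.0000 and ⟨p²⟩ = 106.10.
(Δp)² = 106.10 − (0.0000)² = 106.10.

106.1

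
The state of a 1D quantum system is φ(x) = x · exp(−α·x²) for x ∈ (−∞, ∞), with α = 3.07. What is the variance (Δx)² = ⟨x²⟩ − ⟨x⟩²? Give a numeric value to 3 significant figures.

Compute ⟨x⟩ and ⟨x²⟩ separately, then (Δx)² = ⟨x²⟩ − ⟨x⟩².
Expand each integrand as polynomial × e^(−2αx²) and use ∫x^(2j)·e^(−2αx²) dx = (2j−1)!!/(4α)^j · √(π/(2α)), odd powers → 0; here √(π/(2α)) = 0.71530.
Normalization: ∫|φ|² dx = 0.058250.
⟨x⟩ = 0.0000 and ⟨x²⟩ = 0.24430.
(Δx)² = 0.24430 − (0.0000)² = 0.24430.

0.244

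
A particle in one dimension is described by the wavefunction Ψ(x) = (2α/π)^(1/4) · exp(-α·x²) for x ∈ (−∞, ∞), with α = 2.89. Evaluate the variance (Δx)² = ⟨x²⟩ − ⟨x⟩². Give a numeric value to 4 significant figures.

Compute ⟨x⟩ and ⟨x²⟩ separately, then (Δx)² = ⟨x²⟩ − ⟨x⟩².
Gaussian moments: ∫x^(2j)·e^(−2αx²) dx = (2j−1)!!/(4α)^j · √(π/(2α)), odd powers integrate to 0; here √(π/(2α)) = 0.73724.
⟨x⟩ = 0.0000 and ⟨x²⟩ = 0.086505.
(Δx)² = 0.086505 − (0.0000)² = 0.086505.

0.08651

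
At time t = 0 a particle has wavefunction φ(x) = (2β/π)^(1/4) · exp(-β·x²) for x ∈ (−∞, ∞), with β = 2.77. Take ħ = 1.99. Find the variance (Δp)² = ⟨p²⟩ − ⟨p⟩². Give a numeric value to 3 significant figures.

Compute ⟨p⟩ and ⟨p²⟩ separately; (Δp)² = ⟨p²⟩ − ⟨p⟩².
Gaussian moments: ∫x^(2j)·e^(−2βx²) dx = (2j−1)!!/(4β)^j · √(π/(2β)), odd powers integrate to 0; here √(π/(2β)) = 0.75304. Derivatives: d/dx e^(−βx²) = −2βx·e^(−βx²), d²/dx² e^(−βx²) = (4β²x² − 2β)·e^(−βx²).
⟨p⟩ = 0.0000 and ⟨p²⟩ = 10.969.
(Δp)² = 10.969 − (0.0000)² = 10.969.

11.0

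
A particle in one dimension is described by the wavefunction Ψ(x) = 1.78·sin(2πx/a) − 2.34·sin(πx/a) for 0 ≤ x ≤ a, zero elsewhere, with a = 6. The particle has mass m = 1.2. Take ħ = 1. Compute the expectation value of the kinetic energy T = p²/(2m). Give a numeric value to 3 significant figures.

0.240

T = −(ħ²/2m) d²/dx², so ⟨T⟩ = −(ħ²/2m) ∫ Ψ*·Ψ'' dx / ∫|Ψ|² dx; with m = 1.2.
d²/dx² sin(jπx/a) = −(jπ/a)²·sin(jπx/a); on 0 ≤ x ≤ a, ∫sin²(jπx/a) dx = a/2 and ∫sin(jπx/a)·sin(lπx/a) dx = 0 for j ≠ l, so only diagonal terms survive in ∫|Ψ|² and ∫Ψ·Ψ″; ∫Ψ·Ψ′ dx = [Ψ²/2] between the walls = 0.
State is unnormalized: ∫|Ψ|² dx = 25.932, and ∫Ψ*·(−ħ²/2m · Ψ'') dx = 6.2196, so ⟨T⟩ = 6.2196 / 25.932.
⟨T⟩ = 0.23984.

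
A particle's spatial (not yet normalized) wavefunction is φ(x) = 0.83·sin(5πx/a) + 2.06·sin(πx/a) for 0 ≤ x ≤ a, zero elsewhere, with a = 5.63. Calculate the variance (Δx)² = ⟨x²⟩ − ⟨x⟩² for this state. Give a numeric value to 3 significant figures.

Compute ⟨x⟩ and ⟨x²⟩ separately, then (Δx)² = ⟨x²⟩ − ⟨x⟩².
On 0 ≤ x ≤ a (j ≠ l): ∫sin²(jπx/a) dx = a/2, ∫sin(jπx/a)·sin(lπx/a) dx = 0; diagonal moments ∫x·sin²(jπx/a) dx = a²/4, ∫x²·sin²(jπx/a) dx = a³·(1/6 − 1/(4j²π²)); cross terms ∫x·sin(jπx/a)·sin(lπx/a) dx = 0 for j + l even and −4jla²/(π²(j² − l²)²) for j + l odd, ∫x²·sin(jπx/a)·sin(lπx/a) dx = (−1)^(j+l)·4jla³/(π²(j² − l²)²); higher powers the same way via product-to-sum and parts.
Normalization: ∫|φ|² dx = 13.885.
⟨x⟩ = 2.8150 and ⟨x²⟩ = 9.3298.
(Δx)² = 9.3298 − (2.8150)² = 1.4055.

1.41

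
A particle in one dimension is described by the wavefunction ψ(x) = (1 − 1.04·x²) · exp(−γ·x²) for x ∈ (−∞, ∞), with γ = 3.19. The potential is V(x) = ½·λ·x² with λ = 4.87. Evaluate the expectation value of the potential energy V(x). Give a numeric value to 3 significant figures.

⟨V⟩ = ∫ V(x)·|ψ|² dx / ∫|ψ|² dx.
Expand each integrand as polynomial × e^(−2γx²) and use ∫x^(2j)·e^(−2γx²) dx = (2j−1)!!/(4γ)^j · √(π/(2γ)), odd powers → 0; here √(π/(2γ)) = 0.70172.
State is unnormalized: ∫|ψ|² dx = 0.60132, and ∫ψ*·V(x)·ψ dx = 0.081768, so ⟨V⟩ = 0.081768 / 0.60132.
⟨V⟩ = 0.13598.

0.136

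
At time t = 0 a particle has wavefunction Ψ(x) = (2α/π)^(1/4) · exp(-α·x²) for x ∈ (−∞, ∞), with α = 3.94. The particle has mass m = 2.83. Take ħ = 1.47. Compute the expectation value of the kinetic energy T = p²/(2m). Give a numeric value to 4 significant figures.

1.504

T = −(ħ²/2m) d²/dx², so ⟨T⟩ = −(ħ²/2m) ∫ Ψ*·Ψ'' dx; with m = 2.83.
Gaussian moments: ∫x^(2j)·e^(−2αx²) dx = (2j−1)!!/(4α)^j · √(π/(2α)), odd powers integrate to 0; here √(π/(2α)) = 0.63141. Derivatives: d/dx e^(−αx²) = −2αx·e^(−αx²), d²/dx² e^(−αx²) = (4α²x² − 2α)·e^(−αx²).
⟨T⟩ = 1.5042.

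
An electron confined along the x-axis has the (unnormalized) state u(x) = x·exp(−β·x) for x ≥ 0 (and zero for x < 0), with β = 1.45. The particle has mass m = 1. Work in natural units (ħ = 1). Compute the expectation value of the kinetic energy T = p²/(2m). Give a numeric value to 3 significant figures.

1.05

T = −(ħ²/2m) d²/dx², so ⟨T⟩ = −(ħ²/2m) ∫ u*·u'' dx / ∫|u|² dx; with m = 1.
Differentiate x·exp(−β·x) with the product rule; every integrand then reduces to terms xʲ·e^(−2βx) on [0, ∞), with ∫₀^∞ xʲ·e^(−2βx) dx = j!/(2β)^(j+1).
State is unnormalized: ∫|u|² dx = 0.082004, and ∫u*·(−ħ²/2m · u'') dx = 0.086207, so ⟨T⟩ = 0.086207 / 0.082004.
⟨T⟩ = 1.0513.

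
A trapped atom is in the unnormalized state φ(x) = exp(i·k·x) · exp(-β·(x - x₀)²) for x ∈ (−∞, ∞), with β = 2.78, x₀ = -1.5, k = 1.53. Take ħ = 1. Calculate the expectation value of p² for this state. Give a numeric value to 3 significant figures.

p² φ = −ħ² d²φ/dx²; ⟨p²⟩ = −ħ² ∫ φ*·φ'' dx / ∫|φ|² dx.
Gaussian moments (u = x − x₀): ∫u^(2j)·e^(−2βu²) du = (2j−1)!!/(4β)^j · √(π/(2β)), odd powers integrate to 0; here √(π/(2β)) = 0.75169. Derivatives: φ′ = (ik − 2βu)·φ, φ″ = ((ik − 2βu)² − 2β)·φ; the odd-in-u pieces drop out.
State is unnormalized: ∫|φ|² dx = 0.75169, and ∫φ*·(−ħ² φ'') dx = 3.8493, so ⟨p²⟩ = 3.8493 / 0.75169.
⟨p²⟩ = 5.1209.

5.12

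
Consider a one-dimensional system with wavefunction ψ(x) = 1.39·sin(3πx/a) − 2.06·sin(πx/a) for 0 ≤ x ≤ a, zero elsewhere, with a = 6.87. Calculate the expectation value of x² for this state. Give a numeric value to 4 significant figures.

12.34

⟨x²⟩ = ∫ x²·|ψ|² dx / ∫|ψ|² dx (integrals over the domain).
On 0 ≤ x ≤ a (j ≠ l): ∫sin²(jπx/a) dx = a/2, ∫sin(jπx/a)·sin(lπx/a) dx = 0; diagonal moments ∫x·sin²(jπx/a) dx = a²/4, ∫x²·sin²(jπx/a) dx = a³·(1/6 − 1/(4j²π²)); cross terms ∫x·sin(jπx/a)·sin(lπx/a) dx = 0 for j + l even and −4jla²/(π²(j² − l²)²) for j + l odd, ∫x²·sin(jπx/a)·sin(lπx/a) dx = (−1)^(j+l)·4jla³/(π²(j² − l²)²); higher powers the same way via product-to-sum and parts.
State is unnormalized: ∫|ψ|² dx = 21.214, and ∫ψ*·x²·ψ dx = 261.84, so ⟨x²⟩ = 261.84 / 21.214.
⟨x²⟩ = 12.343.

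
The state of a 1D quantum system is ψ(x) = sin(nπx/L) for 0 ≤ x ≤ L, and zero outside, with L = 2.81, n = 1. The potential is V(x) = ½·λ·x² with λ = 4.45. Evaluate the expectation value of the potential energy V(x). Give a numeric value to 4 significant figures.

4.966

⟨V⟩ = ∫ V(x)·|ψ|² dx / ∫|ψ|² dx.
With sin²θ = (1 − cos2θ)/2 on 0 ≤ x ≤ L: ∫sin²(nπx/L) dx = L/2, ∫x·sin²(nπx/L) dx = L²/4, ∫x²·sin²(nπx/L) dx = L³·(1/6 − 1/(4n²π²)); higher powers xᵏ the same way, integrating xᵏ·cos(2nπx/L) by parts.
State is unnormalized: ∫|ψ|² dx = 1.4050, and ∫ψ*·V(x)·ψ dx = 6.9775, so ⟨V⟩ = 6.9775 / 1.4050.
⟨V⟩ = 4.9662.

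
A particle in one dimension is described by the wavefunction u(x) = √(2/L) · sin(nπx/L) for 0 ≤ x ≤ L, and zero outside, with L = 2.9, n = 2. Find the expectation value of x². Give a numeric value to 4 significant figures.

2.697

⟨x²⟩ = ∫ x²·|u|² dx (integrals over the domain).
With sin²θ = (1 − cos2θ)/2 on 0 ≤ x ≤ L: ∫sin²(nπx/L) dx = L/2, ∫x·sin²(nπx/L) dx = L²/4, ∫x²·sin²(nπx/L) dx = L³·(1/6 − 1/(4n²π²)); higher powers xᵏ the same way, integrating xᵏ·cos(2nπx/L) by parts.
⟨x²⟩ = 2.6968.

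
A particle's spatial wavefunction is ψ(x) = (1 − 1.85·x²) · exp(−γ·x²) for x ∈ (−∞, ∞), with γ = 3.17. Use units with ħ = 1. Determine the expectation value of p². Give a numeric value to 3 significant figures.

5.92

p² ψ = −ħ² d²ψ/dx²; ⟨p²⟩ = −ħ² ∫ ψ*·ψ'' dx / ∫|ψ|² dx.
Expand each integrand as polynomial × e^(−2γx²) and use ∫x^(2j)·e^(−2γx²) dx = (2j−1)!!/(4γ)^j · √(π/(2γ)), odd powers → 0; here √(π/(2γ)) = 0.70393. Differentiate with the product rule, d/dx e^(−γx²) = −2γx·e^(−γx²).
State is unnormalized: ∫|ψ|² dx = 0.54348, and ∫ψ*·(−ħ² ψ'') dx = 3.2151, so ⟨p²⟩ = 3.2151 / 0.54348.
⟨p²⟩ = 5.9158.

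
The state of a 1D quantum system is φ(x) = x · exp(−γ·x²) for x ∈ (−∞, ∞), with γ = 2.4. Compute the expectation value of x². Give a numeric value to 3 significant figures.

⟨x²⟩ = ∫ x²·|φ|² dx / ∫|φ|² dx (integrals over the domain).
Expand each integrand as polynomial × e^(−2γx²) and use ∫x^(2j)·e^(−2γx²) dx = (2j−1)!!/(4γ)^j · √(π/(2γ)), odd powers → 0; here √(π/(2γ)) = 0.80901.
State is unnormalized: ∫|φ|² dx = 0.084272, and ∫φ*·x²·φ dx = 0.026335, so ⟨x²⟩ = 0.026335 / 0.084272.
⟨x²⟩ = 0.31250.

0.313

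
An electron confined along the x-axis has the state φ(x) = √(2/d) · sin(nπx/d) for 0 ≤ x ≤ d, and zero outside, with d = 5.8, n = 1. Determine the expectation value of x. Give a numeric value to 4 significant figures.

⟨x⟩ = ∫ x·|φ|² dx (integrals over the domain).
With sin²θ = (1 − cos2θ)/2 on 0 ≤ x ≤ d: ∫sin²(nπx/d) dx = d/2, ∫x·sin²(nπx/d) dx = d²/4, ∫x²·sin²(nπx/d) dx = d³·(1/6 − 1/(4n²π²)); higher powers xᵏ the same way, integrating xᵏ·cos(2nπx/d) by parts.
⟨x⟩ = 2.9000.

2.900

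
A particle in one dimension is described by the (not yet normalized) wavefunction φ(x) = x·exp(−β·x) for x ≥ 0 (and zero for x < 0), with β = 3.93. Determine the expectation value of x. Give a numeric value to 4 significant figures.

0.3817

⟨x⟩ = ∫ x·|φ|² dx / ∫|φ|² dx (integrals over the domain).
Every integrand reduces to terms xʲ·e^(−2βx) on [0, ∞); use ∫₀^∞ xʲ·e^(−2βx) dx = j!/(2β)^(j+1).
State is unnormalized: ∫|φ|² dx = 0.0041187, and ∫φ*·x·φ dx = 0.0015720, so ⟨x⟩ = 0.0015720 / 0.0041187.
⟨x⟩ = 0.38168.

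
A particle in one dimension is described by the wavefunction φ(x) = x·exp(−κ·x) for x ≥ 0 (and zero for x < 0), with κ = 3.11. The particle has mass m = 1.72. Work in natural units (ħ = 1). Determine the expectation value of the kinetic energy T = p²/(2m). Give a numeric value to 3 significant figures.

T = −(ħ²/2m) d²/dx², so ⟨T⟩ = −(ħ²/2m) ∫ φ*·φ'' dx / ∫|φ|² dx; with m = 1.72.
Differentiate x·exp(−κ·x) with the product rule; every integrand then reduces to terms xʲ·e^(−2κx) on [0, ∞), with ∫₀^∞ xʲ·e^(−2κx) dx = j!/(2κ)^(j+1).
State is unnormalized: ∫|φ|² dx = 0.0083111, and ∫φ*·(−ħ²/2m · φ'') dx = 0.023368, so ⟨T⟩ = 0.023368 / 0.0083111.
⟨T⟩ = 2.8117.

2.81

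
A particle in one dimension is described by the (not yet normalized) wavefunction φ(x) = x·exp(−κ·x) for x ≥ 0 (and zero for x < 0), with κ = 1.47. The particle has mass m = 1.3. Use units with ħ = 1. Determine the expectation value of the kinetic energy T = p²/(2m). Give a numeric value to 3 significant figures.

T = −(ħ²/2m) d²/dx², so ⟨T⟩ = −(ħ²/2m) ∫ φ*·φ'' dx / ∫|φ|² dx; with m = 1.3.
Differentiate x·exp(−κ·x) with the product rule; every integrand then reduces to terms xʲ·e^(−2κx) on [0, ∞), with ∫₀^∞ xʲ·e^(−2κx) dx = j!/(2κ)^(j+1).
State is unnormalized: ∫|φ|² dx = 0.078702, and ∫φ*·(−ħ²/2m · φ'') dx = 0.065411, so ⟨T⟩ = 0.065411 / 0.078702.
⟨T⟩ = 0.83112.

0.831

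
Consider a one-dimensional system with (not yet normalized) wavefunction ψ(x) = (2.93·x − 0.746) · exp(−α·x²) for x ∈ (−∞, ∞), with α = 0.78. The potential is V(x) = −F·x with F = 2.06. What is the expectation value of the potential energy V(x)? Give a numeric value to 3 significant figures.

⟨V⟩ = ∫ V(x)·|ψ|² dx / ∫|ψ|² dx.
Expand each integrand as polynomial × e^(−2αx²) and use ∫x^(2j)·e^(−2αx²) dx = (2j−1)!!/(4α)^j · √(π/(2α)), odd powers → 0; here √(π/(2α)) = 1.4191.
State is unnormalized: ∫|ψ|² dx = 4.6945, and ∫ψ*·V(x)·ψ dx = 4.0960, so ⟨V⟩ = 4.0960 / 4.6945.
⟨V⟩ = 0.87251.

0.873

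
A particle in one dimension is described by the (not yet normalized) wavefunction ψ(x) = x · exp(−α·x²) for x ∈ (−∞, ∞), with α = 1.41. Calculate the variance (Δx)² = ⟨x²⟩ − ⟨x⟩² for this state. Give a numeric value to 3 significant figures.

0.532

Compute ⟨x⟩ and ⟨x²⟩ separately, then (Δx)² = ⟨x²⟩ − ⟨x⟩².
Expand each integrand as polynomial × e^(−2αx²) and use ∫x^(2j)·e^(−2αx²) dx = (2j−1)!!/(4α)^j · √(π/(2α)), odd powers → 0; here √(π/(2α)) = 1.0555.
Normalization: ∫|ψ|² dx = 0.18714.
⟨x⟩ = 0.0000 and ⟨x²⟩ = 0.53191.
(Δx)² = 0.53191 − (0.0000)² = 0.53191.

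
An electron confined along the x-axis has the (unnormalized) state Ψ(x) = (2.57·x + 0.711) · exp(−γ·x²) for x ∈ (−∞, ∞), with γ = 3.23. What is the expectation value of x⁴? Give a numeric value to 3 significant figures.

⟨x⁴⟩ = ∫ x⁴·|Ψ|² dx / ∫|Ψ|² dx (integrals over the domain).
Expand each integrand as polynomial × e^(−2γx²) and use ∫x^(2j)·e^(−2γx²) dx = (2j−1)!!/(4γ)^j · √(π/(2γ)), odd powers → 0; here √(π/(2γ)) = 0.69736.
State is unnormalized: ∫|Ψ|² dx = 0.70903, and ∫Ψ*·x⁴·Ψ dx = 0.038371, so ⟨x⁴⟩ = 0.038371 / 0.70903.
⟨x⁴⟩ = 0.054117.

0.0541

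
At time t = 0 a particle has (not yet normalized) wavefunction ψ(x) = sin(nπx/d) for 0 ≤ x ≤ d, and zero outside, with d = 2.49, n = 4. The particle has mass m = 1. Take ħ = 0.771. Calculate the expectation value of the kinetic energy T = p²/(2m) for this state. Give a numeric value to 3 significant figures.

T = −(ħ²/2m) d²/dx², so ⟨T⟩ = −(ħ²/2m) ∫ ψ*·ψ'' dx / ∫|ψ|² dx; with m = 1.
d/dx sin(nπx/d) = (nπ/d)·cos(nπx/d) and d²/dx² sin(nπx/d) = −(nπ/d)²·sin(nπx/d); on 0 ≤ x ≤ d, ∫sin²(nπx/d) dx = d/2 and ∫sin(nπx/d)·cos(nπx/d) dx = 0.
State is unnormalized: ∫|ψ|² dx = 1.2450, and ∫ψ*·(−ħ²/2m · ψ'') dx = 9.4247, so ⟨T⟩ = 9.4247 / 1.2450.
⟨T⟩ = 7.5701.

7.57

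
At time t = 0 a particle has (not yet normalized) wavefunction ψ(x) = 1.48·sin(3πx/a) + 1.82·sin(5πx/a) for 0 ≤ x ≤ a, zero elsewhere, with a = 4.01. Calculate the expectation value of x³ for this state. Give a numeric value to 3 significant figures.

20.3

⟨x³⟩ = ∫ x³·|ψ|² dx / ∫|ψ|² dx (integrals over the domain).
On 0 ≤ x ≤ a (j ≠ l): ∫sin²(jπx/a) dx = a/2, ∫sin(jπx/a)·sin(lπx/a) dx = 0; diagonal moments ∫x·sin²(jπx/a) dx = a²/4, ∫x²·sin²(jπx/a) dx = a³·(1/6 − 1/(4j²π²)); cross terms ∫x·sin(jπx/a)·sin(lπx/a) dx = 0 for j + l even and −4jla²/(π²(j² − l²)²) for j + l odd, ∫x²·sin(jπx/a)·sin(lπx/a) dx = (−1)^(j+l)·4jla³/(π²(j² − l²)²); higher powers the same way via product-to-sum and parts.
State is unnormalized: ∫|ψ|² dx = 11.033, and ∫ψ*·x³·ψ dx = 223.78, so ⟨x³⟩ = 223.78 / 11.033.
⟨x³⟩ = 20.283.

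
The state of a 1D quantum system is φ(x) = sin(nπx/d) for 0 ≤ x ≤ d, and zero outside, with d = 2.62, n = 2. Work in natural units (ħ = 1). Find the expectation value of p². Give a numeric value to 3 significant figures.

5.75

p² φ = −ħ² d²φ/dx²; ⟨p²⟩ = −ħ² ∫ φ*·φ'' dx / ∫|φ|² dx.
d/dx sin(nπx/d) = (nπ/d)·cos(nπx/d) and d²/dx² sin(nπx/d) = −(nπ/d)²·sin(nπx/d); on 0 ≤ x ≤ d, ∫sin²(nπx/d) dx = d/2 and ∫sin(nπx/d)·cos(nπx/d) dx = 0.
State is unnormalized: ∫|φ|² dx = 1.3100, and ∫φ*·(−ħ² φ'') dx = 7.5340, so ⟨p²⟩ = 7.5340 / 1.3100.
⟨p²⟩ = 5.7512.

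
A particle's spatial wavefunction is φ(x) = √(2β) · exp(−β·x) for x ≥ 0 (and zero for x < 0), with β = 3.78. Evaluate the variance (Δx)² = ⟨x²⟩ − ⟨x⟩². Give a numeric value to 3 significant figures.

Compute ⟨x⟩ and ⟨x²⟩ separately, then (Δx)² = ⟨x²⟩ − ⟨x⟩².
Every integrand reduces to terms xʲ·e^(−2βx) on [0, ∞); use ∫₀^∞ xʲ·e^(−2βx) dx = j!/(2β)^(j+1).
⟨x⟩ = 0.13228 and ⟨x²⟩ = 0.034993.
(Δx)² = 0.034993 − (0.13228)² = 0.017497.

0.0175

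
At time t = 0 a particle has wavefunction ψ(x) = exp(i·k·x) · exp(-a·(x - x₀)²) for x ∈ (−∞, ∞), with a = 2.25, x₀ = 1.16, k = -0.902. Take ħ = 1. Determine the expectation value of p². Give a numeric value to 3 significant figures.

p² ψ = −ħ² d²ψ/dx²; ⟨p²⟩ = −ħ² ∫ ψ*·ψ'' dx / ∫|ψ|² dx.
Gaussian moments (u = x − x₀): ∫u^(2j)·e^(−2au²) du = (2j−1)!!/(4a)^j · √(π/(2a)), odd powers integrate to 0; here √(π/(2a)) = 0.83554. Derivatives: ψ′ = (ik − 2au)·ψ, ψ″ = ((ik − 2au)² − 2a)·ψ; the odd-in-u pieces drop out.
State is unnormalized: ∫|ψ|² dx = 0.83554, and ∫ψ*·(−ħ² ψ'') dx = 2.5598, so ⟨p²⟩ = 2.5598 / 0.83554.
⟨p²⟩ = 3.0636.

3.06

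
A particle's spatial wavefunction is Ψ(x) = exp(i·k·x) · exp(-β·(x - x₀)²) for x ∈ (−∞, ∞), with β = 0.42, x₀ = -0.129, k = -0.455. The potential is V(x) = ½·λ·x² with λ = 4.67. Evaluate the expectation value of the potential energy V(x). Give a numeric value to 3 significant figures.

⟨V⟩ = ∫ V(x)·|Ψ|² dx / ∫|Ψ|² dx.
Gaussian moments (u = x − x₀): ∫u^(2j)·e^(−2βu²) du = (2j−1)!!/(4β)^j · √(π/(2β)), odd powers integrate to 0; here √(π/(2β)) = 1.9339.
State is unnormalized: ∫|Ψ|² dx = 1.9339, and ∫Ψ*·V(x)·Ψ dx = 2.7630, so ⟨V⟩ = 2.7630 / 1.9339.
⟨V⟩ = 1.4287.

1.43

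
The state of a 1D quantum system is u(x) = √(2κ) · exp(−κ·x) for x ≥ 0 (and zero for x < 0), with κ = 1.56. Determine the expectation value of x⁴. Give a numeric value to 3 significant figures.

⟨x⁴⟩ = ∫ x⁴·|u|² dx (integrals over the domain).
Every integrand reduces to terms xʲ·e^(−2κx) on [0, ∞); use ∫₀^∞ xʲ·e^(−2κx) dx = j!/(2κ)^(j+1).
⟨x⁴⟩ = 0.25328.

0.253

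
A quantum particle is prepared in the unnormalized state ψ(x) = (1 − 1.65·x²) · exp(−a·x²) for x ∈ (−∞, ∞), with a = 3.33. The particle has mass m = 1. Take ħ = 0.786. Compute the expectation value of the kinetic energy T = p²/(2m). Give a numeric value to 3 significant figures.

1.75

T = −(ħ²/2m) d²/dx², so ⟨T⟩ = −(ħ²/2m) ∫ ψ*·ψ'' dx / ∫|ψ|² dx; with m = 1.
Expand each integrand as polynomial × e^(−2ax²) and use ∫x^(2j)·e^(−2ax²) dx = (2j−1)!!/(4a)^j · √(π/(2a)), odd powers → 0; here √(π/(2a)) = 0.68681. Differentiate with the product rule, d/dx e^(−ax²) = −2ax·e^(−ax²).
State is unnormalized: ∫|ψ|² dx = 0.54827, and ∫ψ*·(−ħ²/2m · ψ'') dx = 0.95739, so ⟨T⟩ = 0.95739 / 0.54827.
⟨T⟩ = 1.7462.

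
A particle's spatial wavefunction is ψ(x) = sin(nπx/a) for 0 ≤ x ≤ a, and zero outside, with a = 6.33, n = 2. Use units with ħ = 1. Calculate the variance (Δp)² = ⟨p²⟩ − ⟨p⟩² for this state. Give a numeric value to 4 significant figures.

0.9853

Compute ⟨p⟩ and ⟨p²⟩ separately; (Δp)² = ⟨p²⟩ − ⟨p⟩².
d/dx sin(nπx/a) = (nπ/a)·cos(nπx/a) and d²/dx² sin(nπx/a) = −(nπ/a)²·sin(nπx/a); on 0 ≤ x ≤ a, ∫sin²(nπx/a) dx = a/2 and ∫sin(nπx/a)·cos(nπx/a) dx = 0.
Normalization: ∫|ψ|² dx = 3.1650.
⟨p⟩ = 0.0000 and ⟨p²⟩ = 0.98526.
(Δp)² = 0.98526 − (0.0000)² = 0.98526.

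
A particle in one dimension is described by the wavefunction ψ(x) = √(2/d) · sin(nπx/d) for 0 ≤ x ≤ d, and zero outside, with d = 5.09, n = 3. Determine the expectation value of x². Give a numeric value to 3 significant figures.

8.49

⟨x²⟩ = ∫ x²·|ψ|² dx (integrals over the domain).
With sin²θ = (1 − cos2θ)/2 on 0 ≤ x ≤ d: ∫sin²(nπx/d) dx = d/2, ∫x·sin²(nπx/d) dx = d²/4, ∫x²·sin²(nπx/d) dx = d³·(1/6 − 1/(4n²π²)); higher powers xᵏ the same way, integrating xᵏ·cos(2nπx/d) by parts.
⟨x²⟩ = 8.4902.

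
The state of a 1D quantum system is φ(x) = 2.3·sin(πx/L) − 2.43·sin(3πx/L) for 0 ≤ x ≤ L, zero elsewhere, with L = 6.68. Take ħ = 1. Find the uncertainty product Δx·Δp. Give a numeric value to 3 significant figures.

0.976

Δx = √(⟨x²⟩−⟨x⟩²), Δp = √(⟨p²⟩−⟨p⟩²).
On 0 ≤ x ≤ L (j ≠ l): ∫sin²(jπx/L) dx = L/2, ∫sin(jπx/L)·sin(lπx/L) dx = 0; diagonal moments ∫x·sin²(jπx/L) dx = L²/4, ∫x²·sin²(jπx/L) dx = L³·(1/6 − 1/(4j²π²)); cross terms ∫x·sin(jπx/L)·sin(lπx/L) dx = 0 for j + l even and −4jlL²/(π²(j² − l²)²) for j + l odd, ∫x²·sin(jπx/L)·sin(lπx/L) dx = (−1)^(j+l)·4jlL³/(π²(j² − l²)²); higher powers the same way via product-to-sum and parts. d²/dx² sin(jπx/L) = −(jπ/L)²·sin(jπx/L); on 0 ≤ x ≤ L, ∫sin²(jπx/L) dx = L/2 and ∫sin(jπx/L)·sin(lπx/L) dx = 0 for j ≠ l, so only diagonal terms survive in ∫|φ|² and ∫φ·φ″; ∫φ·φ′ dx = [φ²/2] between the walls = 0.
Normalization: ∫|φ|² dx = 37.391.
⟨x⟩ = 3.3400, ⟨x²⟩ = 11.981 ⇒ Δx = 0.90826.
⟨p⟩ = 0.0000, ⟨p²⟩ = 1.1545 ⇒ Δp = 1.0745.
Δx·Δp = 0.97591.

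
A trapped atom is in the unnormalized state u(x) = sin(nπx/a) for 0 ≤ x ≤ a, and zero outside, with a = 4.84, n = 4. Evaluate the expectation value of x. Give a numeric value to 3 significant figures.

⟨x⟩ = ∫ x·|u|² dx / ∫|u|² dx (integrals over the domain).
With sin²θ = (1 − cos2θ)/2 on 0 ≤ x ≤ a: ∫sin²(nπx/a) dx = a/2, ∫x·sin²(nπx/a) dx = a²/4, ∫x²·sin²(nπx/a) dx = a³·(1/6 − 1/(4n²π²)); higher powers xᵏ the same way, integrating xᵏ·cos(2nπx/a) by parts.
State is unnormalized: ∫|u|² dx = 2.4200, and ∫u*·x·u dx = 5.8564, so ⟨x⟩ = 5.8564 / 2.4200.
⟨x⟩ = 2.4200.

2.42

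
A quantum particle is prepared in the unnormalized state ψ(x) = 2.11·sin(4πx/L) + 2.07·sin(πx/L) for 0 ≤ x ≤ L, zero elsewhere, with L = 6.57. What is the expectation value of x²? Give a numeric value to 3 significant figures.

12.6

⟨x²⟩ = ∫ x²·|ψ|² dx / ∫|ψ|² dx (integrals over the domain).
On 0 ≤ x ≤ L (j ≠ l): ∫sin²(jπx/L) dx = L/2, ∫sin(jπx/L)·sin(lπx/L) dx = 0; diagonal moments ∫x·sin²(jπx/L) dx = L²/4, ∫x²·sin²(jπx/L) dx = L³·(1/6 − 1/(4j²π²)); cross terms ∫x·sin(jπx/L)·sin(lπx/L) dx = 0 for j + l even and −4jlL²/(π²(j² − l²)²) for j + l odd, ∫x²·sin(jπx/L)·sin(lπx/L) dx = (−1)^(j+l)·4jlL³/(π²(j² − l²)²); higher powers the same way via product-to-sum and parts.
State is unnormalized: ∫|ψ|² dx = 28.701, and ∫ψ*·x²·ψ dx = 362.33, so ⟨x²⟩ = 362.33 / 28.701.
⟨x²⟩ = 12.624.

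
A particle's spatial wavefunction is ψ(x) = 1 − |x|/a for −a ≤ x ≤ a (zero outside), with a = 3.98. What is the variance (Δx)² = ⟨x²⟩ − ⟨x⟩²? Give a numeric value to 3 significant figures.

Compute ⟨x⟩ and ⟨x²⟩ separately, then (Δx)² = ⟨x²⟩ − ⟨x⟩².
ψ is even, so ∫ over [−a, a] = 2∫₀ᵃ with ψ = 1 − x/a there: ∫₀ᵃ (1 − x/a)² dx = a/3, ∫₀ᵃ x²(1 − x/a)² dx = a³/30, ∫₀ᵃ x⁴(1 − x/a)² dx = a⁵/105.
Normalization: ∫|ψ|² dx = 2.6533.
⟨x⟩ = 0.0000 and ⟨x²⟩ = 1.5840.
(Δx)² = 1.5840 − (0.0000)² = 1.5840.

1.58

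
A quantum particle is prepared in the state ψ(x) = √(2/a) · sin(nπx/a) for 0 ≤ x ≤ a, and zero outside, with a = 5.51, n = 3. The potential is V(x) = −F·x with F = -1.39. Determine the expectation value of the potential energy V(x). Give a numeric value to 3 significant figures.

⟨V⟩ = ∫ V(x)·|ψ|² dx.
With sin²θ = (1 − cos2θ)/2 on 0 ≤ x ≤ a: ∫sin²(nπx/a) dx = a/2, ∫x·sin²(nπx/a) dx = a²/4, ∫x²·sin²(nπx/a) dx = a³·(1/6 − 1/(4n²π²)); higher powers xᵏ the same way, integrating xᵏ·cos(2nπx/a) by parts.
⟨V⟩ = 3.8295.

3.83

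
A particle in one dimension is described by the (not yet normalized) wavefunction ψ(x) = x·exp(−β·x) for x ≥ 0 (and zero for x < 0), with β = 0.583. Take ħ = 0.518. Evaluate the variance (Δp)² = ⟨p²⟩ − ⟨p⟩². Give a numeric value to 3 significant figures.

Compute ⟨p⟩ and ⟨p²⟩ separately; (Δp)² = ⟨p²⟩ − ⟨p⟩².
Differentiate x·exp(−β·x) with the product rule; every integrand then reduces to terms xʲ·e^(−2βx) on [0, ∞), with ∫₀^∞ xʲ·e^(−2βx) dx = j!/(2β)^(j+1).
Normalization: ∫|ψ|² dx = 1.2616.
⟨p⟩ = 0.0000 and ⟨p²⟩ = 0.091200.
(Δp)² = 0.091200 − (0.0000)² = 0.091200.

0.0912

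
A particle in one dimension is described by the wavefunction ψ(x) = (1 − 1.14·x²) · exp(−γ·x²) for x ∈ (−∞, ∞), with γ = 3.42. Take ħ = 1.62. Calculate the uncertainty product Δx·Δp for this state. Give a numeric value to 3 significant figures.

Δx = √(⟨x²⟩−⟨x⟩²), Δp = √(⟨p²⟩−⟨p⟩²).
Expand each integrand as polynomial × e^(−2γx²) and use ∫x^(2j)·e^(−2γx²) dx = (2j−1)!!/(4γ)^j · √(π/(2γ)), odd powers → 0; here √(π/(2γ)) = 0.67771. Differentiate with the product rule, d/dx e^(−γx²) = −2γx·e^(−γx²).
Normalization: ∫|ψ|² dx = 0.57888.
⟨x⟩ = 0.0000, ⟨x²⟩ = 0.051704 ⇒ Δx = 0.22739.
⟨p⟩ = 0.0000, ⟨p²⟩ = 12.770 ⇒ Δp = 3.5735.
Δx·Δp = 0.81257.

0.813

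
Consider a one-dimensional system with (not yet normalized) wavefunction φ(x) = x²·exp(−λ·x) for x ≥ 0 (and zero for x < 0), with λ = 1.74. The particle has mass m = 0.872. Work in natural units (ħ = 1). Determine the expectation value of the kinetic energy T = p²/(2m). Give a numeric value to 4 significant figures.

T = −(ħ²/2m) d²/dx², so ⟨T⟩ = −(ħ²/2m) ∫ φ*·φ'' dx / ∫|φ|² dx; with m = 0.872.
Differentiate x²·exp(−λ·x) with the product rule; every integrand then reduces to terms xʲ·e^(−2λx) on [0, ∞), with ∫₀^∞ xʲ·e^(−2λx) dx = j!/(2λ)^(j+1).
State is unnormalized: ∫|φ|² dx = 0.047024, and ∫φ*·(−ħ²/2m · φ'') dx = 0.027211, so ⟨T⟩ = 0.027211 / 0.047024.
⟨T⟩ = 0.57867.

0.5787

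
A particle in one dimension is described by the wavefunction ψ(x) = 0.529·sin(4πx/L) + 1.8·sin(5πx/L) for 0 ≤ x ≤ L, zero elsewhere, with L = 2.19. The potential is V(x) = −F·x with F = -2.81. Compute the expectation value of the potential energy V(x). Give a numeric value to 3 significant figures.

⟨V⟩ = ∫ V(x)·|ψ|² dx / ∫|ψ|² dx.
On 0 ≤ x ≤ L (j ≠ l): ∫sin²(jπx/L) dx = L/2, ∫sin(jπx/L)·sin(lπx/L) dx = 0; diagonal moments ∫x·sin²(jπx/L) dx = L²/4, ∫x²·sin²(jπx/L) dx = L³·(1/6 − 1/(4j²π²)); cross terms ∫x·sin(jπx/L)·sin(lπx/L) dx = 0 for j + l even and −4jlL²/(π²(j² − l²)²) for j + l odd, ∫x²·sin(jπx/L)·sin(lπx/L) dx = (−1)^(j+l)·4jlL³/(π²(j² − l²)²); higher powers the same way via product-to-sum and parts.
State is unnormalized: ∫|ψ|² dx = 3.8542, and ∫ψ*·V(x)·ψ dx = 9.2909, so ⟨V⟩ = 9.2909 / 3.8542.
⟨V⟩ = 2.4106.

2.41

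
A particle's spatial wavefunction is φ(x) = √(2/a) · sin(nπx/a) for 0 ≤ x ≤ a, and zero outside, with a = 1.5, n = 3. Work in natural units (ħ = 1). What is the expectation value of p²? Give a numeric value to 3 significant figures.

p² φ = −ħ² d²φ/dx²; ⟨p²⟩ = −ħ² ∫ φ*·φ'' dx.
d/dx sin(nπx/a) = (nπ/a)·cos(nπx/a) and d²/dx² sin(nπx/a) = −(nπ/a)²·sin(nπx/a); on 0 ≤ x ≤ a, ∫sin²(nπx/a) dx = a/2 and ∫sin(nπx/a)·cos(nπx/a) dx = 0.
⟨p²⟩ = 39.478.

39.5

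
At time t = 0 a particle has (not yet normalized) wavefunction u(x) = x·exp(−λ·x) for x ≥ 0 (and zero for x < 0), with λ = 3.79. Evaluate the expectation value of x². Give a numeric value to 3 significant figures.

⟨x²⟩ = ∫ x²·|u|² dx / ∫|u|² dx (integrals over the domain).
Every integrand reduces to terms xʲ·e^(−2λx) on [0, ∞); use ∫₀^∞ xʲ·e^(−2λx) dx = j!/(2λ)^(j+1).
State is unnormalized: ∫|u|² dx = 0.0045922, and ∫u*·x²·u dx = 0.00095910, so ⟨x²⟩ = 0.00095910 / 0.0045922.
⟨x²⟩ = 0.20885.

0.209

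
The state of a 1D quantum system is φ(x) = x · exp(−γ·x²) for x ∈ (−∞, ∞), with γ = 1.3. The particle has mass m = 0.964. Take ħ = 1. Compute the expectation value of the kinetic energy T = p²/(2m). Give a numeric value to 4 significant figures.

T = −(ħ²/2m) d²/dx², so ⟨T⟩ = −(ħ²/2m) ∫ φ*·φ'' dx / ∫|φ|² dx; with m = 0.964.
Expand each integrand as polynomial × e^(−2γx²) and use ∫x^(2j)·e^(−2γx²) dx = (2j−1)!!/(4γ)^j · √(π/(2γ)), odd powers → 0; here √(π/(2γ)) = 1.0992. Differentiate with the product rule, d/dx e^(−γx²) = −2γx·e^(−γx²).
State is unnormalized: ∫|φ|² dx = 0.21139, and ∫φ*·(−ħ²/2m · φ'') dx = 0.42760, so ⟨T⟩ = 0.42760 / 0.21139.
⟨T⟩ = 2.0228.

2.023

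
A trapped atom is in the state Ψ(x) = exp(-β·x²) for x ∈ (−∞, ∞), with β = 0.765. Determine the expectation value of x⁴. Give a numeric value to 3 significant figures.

⟨x⁴⟩ = ∫ x⁴·|Ψ|² dx / ∫|Ψ|² dx (integrals over the domain).
Gaussian moments: ∫x^(2j)·e^(−2βx²) dx = (2j−1)!!/(4β)^j · √(π/(2β)), odd powers integrate to 0; here √(π/(2β)) = 1.4329.
State is unnormalized: ∫|Ψ|² dx = 1.4329, and ∫Ψ*·x⁴·Ψ dx = 0.45910, so ⟨x⁴⟩ = 0.45910 / 1.4329.
⟨x⁴⟩ = 0.32039.

0.320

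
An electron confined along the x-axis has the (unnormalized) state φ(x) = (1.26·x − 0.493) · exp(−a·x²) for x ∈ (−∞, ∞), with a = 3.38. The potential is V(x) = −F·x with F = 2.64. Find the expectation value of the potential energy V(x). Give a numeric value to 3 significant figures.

⟨V⟩ = ∫ V(x)·|φ|² dx / ∫|φ|² dx.
Expand each integrand as polynomial × e^(−2ax²) and use ∫x^(2j)·e^(−2ax²) dx = (2j−1)!!/(4a)^j · √(π/(2a)), odd powers → 0; here √(π/(2a)) = 0.68171.
State is unnormalized: ∫|φ|² dx = 0.24574, and ∫φ*·V(x)·φ dx = 0.16538, so ⟨V⟩ = 0.16538 / 0.24574.
⟨V⟩ = 0.67298.

0.673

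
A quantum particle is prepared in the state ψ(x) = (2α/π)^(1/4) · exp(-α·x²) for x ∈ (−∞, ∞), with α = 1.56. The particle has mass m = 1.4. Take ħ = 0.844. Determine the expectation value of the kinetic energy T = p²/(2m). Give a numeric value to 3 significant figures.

0.397

T = −(ħ²/2m) d²/dx², so ⟨T⟩ = −(ħ²/2m) ∫ ψ*·ψ'' dx; with m = 1.4.
Gaussian moments: ∫x^(2j)·e^(−2αx²) dx = (2j−1)!!/(4α)^j · √(π/(2α)), odd powers integrate to 0; here √(π/(2α)) = 1.0035. Derivatives: d/dx e^(−αx²) = −2αx·e^(−αx²), d²/dx² e^(−αx²) = (4α²x² − 2α)·e^(−αx²).
⟨T⟩ = 0.39687.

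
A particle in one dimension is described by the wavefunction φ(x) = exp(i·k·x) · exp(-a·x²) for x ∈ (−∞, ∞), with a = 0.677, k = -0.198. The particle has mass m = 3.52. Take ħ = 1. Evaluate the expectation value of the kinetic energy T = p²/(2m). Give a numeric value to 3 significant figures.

T = −(ħ²/2m) d²/dx², so ⟨T⟩ = −(ħ²/2m) ∫ φ*·φ'' dx / ∫|φ|² dx; with m = 3.52.
Gaussian moments: ∫x^(2j)·e^(−2ax²) dx = (2j−1)!!/(4a)^j · √(π/(2a)), odd powers integrate to 0; here √(π/(2a)) = 1.5232. Derivatives: φ′ = (ik − 2ax)·φ, φ″ = ((ik − 2ax)² − 2a)·φ; the odd-in-x pieces drop out.
State is unnormalized: ∫|φ|² dx = 1.5232, and ∫φ*·(−ħ²/2m · φ'') dx = 0.15496, so ⟨T⟩ = 0.15496 / 1.5232.
⟨T⟩ = 0.10173.

0.102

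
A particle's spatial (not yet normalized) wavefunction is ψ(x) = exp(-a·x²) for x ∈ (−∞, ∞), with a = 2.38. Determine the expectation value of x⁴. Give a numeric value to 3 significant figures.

0.0331

⟨x⁴⟩ = ∫ x⁴·|ψ|² dx / ∫|ψ|² dx (integrals over the domain).
Gaussian moments: ∫x^(2j)·e^(−2ax²) dx = (2j−1)!!/(4a)^j · √(π/(2a)), odd powers integrate to 0; here √(π/(2a)) = 0.81240.
State is unnormalized: ∫|ψ|² dx = 0.81240, and ∫ψ*·x⁴·ψ dx = 0.026892, so ⟨x⁴⟩ = 0.026892 / 0.81240.
⟨x⁴⟩ = 0.033101.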